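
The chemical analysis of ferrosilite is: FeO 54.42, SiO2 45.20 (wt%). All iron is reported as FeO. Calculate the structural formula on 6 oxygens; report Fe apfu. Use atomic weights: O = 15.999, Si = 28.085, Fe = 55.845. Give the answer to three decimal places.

2.009 Fe apfu

54.42 wt% FeO ÷ 71.844 g/mol = 0.75747 mol, giving 0.75747 Fe and 0.75747 O.
45.20 wt% SiO2 ÷ 60.083 g/mol = 0.75229 mol, giving 0.75229 Si and 1.50458 O.
Oxygen sums to 2.26205; scaling by 6/2.26205 = 2.65246 puts the formula on 6 O.
Fe: 0.75747 × 2.65246 = 2.009 atoms per formula unit.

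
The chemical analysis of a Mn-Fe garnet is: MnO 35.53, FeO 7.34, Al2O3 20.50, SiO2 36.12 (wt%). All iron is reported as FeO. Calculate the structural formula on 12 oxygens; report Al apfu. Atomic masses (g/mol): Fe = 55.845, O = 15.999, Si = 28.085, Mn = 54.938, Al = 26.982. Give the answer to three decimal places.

2.003 Al apfu

35.53 wt% MnO ÷ 70.937 g/mol = 0.50087 mol, giving 0.50087 Mn and 0.50087 O.
7.34 wt% FeO ÷ 71.844 g/mol = 0.10217 mol, giving 0.10217 Fe and 0.10217 O.
20.50 wt% Al2O3 ÷ 101.961 g/mol = 0.20106 mol, giving 0.40212 Al and 0.60318 O.
36.12 wt% SiO2 ÷ 60.083 g/mol = 0.60117 mol, giving 0.60117 Si and 1.20234 O.
Oxygen sums to 2.40856; scaling by 12/2.40856 = 4.98223 puts the formula on 12 O.
Al: 0.40212 × 4.98223 = 2.003 atoms per formula unit.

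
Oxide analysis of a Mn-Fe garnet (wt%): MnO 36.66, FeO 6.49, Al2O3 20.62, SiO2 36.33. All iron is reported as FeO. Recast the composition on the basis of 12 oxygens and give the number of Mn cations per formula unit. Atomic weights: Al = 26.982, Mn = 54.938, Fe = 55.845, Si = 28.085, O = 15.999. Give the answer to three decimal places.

2.559 Mn apfu

MnO (M=70.937): mol = 0.51680; Mn = 0.51680, O = 0.51680.
FeO (M=71.844): mol = 0.09033; Fe = 0.09033, O = 0.09033.
Al2O3 (M=101.961): mol = 0.20223; Al = 0.40446, O = 0.60669.
SiO2 (M=60.083): mol = 0.60466; Si = 0.60466, O = 1.20932.
ΣO = 2.42314; factor = 12/ΣO = 4.95225.
Mn apfu = 0.51680 × 4.95225 = 2.559.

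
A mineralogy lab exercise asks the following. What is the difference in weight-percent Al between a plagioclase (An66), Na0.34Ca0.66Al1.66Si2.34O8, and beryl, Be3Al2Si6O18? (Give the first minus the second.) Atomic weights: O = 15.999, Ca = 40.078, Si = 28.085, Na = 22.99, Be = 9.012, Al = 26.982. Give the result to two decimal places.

M(Na0.34Ca0.66Al1.66Si2.34O8) = 272.769 g/mol, so wt% Al = 44.790/272.769 × 100 = 16.42%.
M(Be3Al2Si6O18) = 537.492 g/mol, so wt% Al = 53.964/537.492 × 100 = 10.04%.
16.42 − 10.04 = 6.38 pp.

6.38 percentage points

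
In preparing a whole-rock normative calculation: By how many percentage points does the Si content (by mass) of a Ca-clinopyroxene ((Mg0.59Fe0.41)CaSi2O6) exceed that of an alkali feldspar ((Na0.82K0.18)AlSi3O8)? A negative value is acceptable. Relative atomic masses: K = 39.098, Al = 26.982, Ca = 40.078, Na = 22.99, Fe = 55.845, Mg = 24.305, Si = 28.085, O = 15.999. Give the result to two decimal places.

M((Mg0.59Fe0.41)CaSi2O6) = 229.478 g/mol, so wt% Si = 56.170/229.478 × 100 = 24.48%.
M((Na0.82K0.18)AlSi3O8) = 265.118 g/mol, so wt% Si = 84.255/265.118 × 100 = 31.78%.
24.48 − 31.78 = -7.30 pp.

-7.30 percentage points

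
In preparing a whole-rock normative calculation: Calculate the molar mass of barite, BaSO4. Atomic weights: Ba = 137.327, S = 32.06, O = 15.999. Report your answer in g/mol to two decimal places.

Ba: 1 × 137.327 = 137.3270
S: 1 × 32.06 = 32.0600
O: 4 × 15.999 = 63.9960
Summing the contributions gives the formula mass.

233.38 g/mol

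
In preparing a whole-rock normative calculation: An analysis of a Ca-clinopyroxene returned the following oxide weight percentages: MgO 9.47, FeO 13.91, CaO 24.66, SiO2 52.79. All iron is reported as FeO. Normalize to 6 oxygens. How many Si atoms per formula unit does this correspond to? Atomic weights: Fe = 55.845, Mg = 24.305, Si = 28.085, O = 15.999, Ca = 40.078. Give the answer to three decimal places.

2.008 Si apfu

9.47 wt% MgO ÷ 40.304 g/mol = 0.23496 mol, giving 0.23496 Mg and 0.23496 O.
13.91 wt% FeO ÷ 71.844 g/mol = 0.19361 mol, giving 0.19361 Fe and 0.19361 O.
24.66 wt% CaO ÷ 56.077 g/mol = 0.43975 mol, giving 0.43975 Ca and 0.43975 O.
52.79 wt% SiO2 ÷ 60.083 g/mol = 0.87862 mol, giving 0.87862 Si and 1.75724 O.
Oxygen sums to 2.62556; scaling by 6/2.62556 = 2.28523 puts the formula on 6 O.
Si: 0.87862 × 2.28523 = 2.008 atoms per formula unit.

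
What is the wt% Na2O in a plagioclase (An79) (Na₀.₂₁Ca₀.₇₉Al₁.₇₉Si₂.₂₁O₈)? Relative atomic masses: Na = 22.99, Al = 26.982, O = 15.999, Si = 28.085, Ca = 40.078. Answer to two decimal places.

2.37 wt%

Molar mass of Na₀.₂₁Ca₀.₇₉Al₁.₇₉Si₂.₂₁O₈ = 0.21×22.99 + 0.79×40.078 + 1.79×26.982 + 2.21×28.085 + 8×15.999 = 274.847 g/mol.
Each formula unit contains 0.21 Na, equivalent to 0.21/2 = 0.1050 mol Na2O.
M(Na2O) = 2×22.99 + 1×15.999 = 61.979 g/mol.
Mass of Na2O per formula unit = 0.1050 × 61.979 = 6.508 g.
Na2O wt% = 6.508 / 274.847 × 100 = 2.37%.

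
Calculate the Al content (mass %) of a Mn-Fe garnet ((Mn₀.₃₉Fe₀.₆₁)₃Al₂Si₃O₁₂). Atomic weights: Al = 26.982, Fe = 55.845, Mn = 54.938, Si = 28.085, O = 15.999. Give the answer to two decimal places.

M((Mn₀.₃₉Fe₀.₆₁)₃Al₂Si₃O₁₂) = 496.681 g/mol.
Al contributes 2 × 26.982 = 53.964 g per mole.
53.964/496.681 = 0.1086 → 10.86%.

10.86 mass %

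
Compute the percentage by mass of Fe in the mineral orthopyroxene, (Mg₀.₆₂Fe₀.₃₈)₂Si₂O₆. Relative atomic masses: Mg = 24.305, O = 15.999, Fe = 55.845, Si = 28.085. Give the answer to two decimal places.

Formula mass = 1.24×24.305 + 0.76×55.845 + 2×28.085 + 6×15.999 = 224.744 g/mol, of which 42.442 g is Fe.
So Fe makes up 42.442/224.744 = 0.1888 of the mass, i.e. 18.88%.

18.88 weight percent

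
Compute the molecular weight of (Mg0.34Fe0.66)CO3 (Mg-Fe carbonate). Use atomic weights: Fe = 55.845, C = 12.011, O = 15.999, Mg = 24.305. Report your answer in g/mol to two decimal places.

105.13 g/mol

The formula mass is the sum 0.34*24.305 + 0.66*55.845 + 1*12.011 + 3*15.999.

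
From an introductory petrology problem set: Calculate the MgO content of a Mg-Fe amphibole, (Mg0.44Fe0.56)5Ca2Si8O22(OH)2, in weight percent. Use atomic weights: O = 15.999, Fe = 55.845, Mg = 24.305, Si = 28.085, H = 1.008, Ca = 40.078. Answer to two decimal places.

M((Mg0.44Fe0.56)5Ca2Si8O22(OH)2) = 900.665 g/mol; M(MgO) = 40.304 g/mol.
Moles MgO per formula unit = 2.20 Mg ÷ 1 = 2.2000.
MgO fraction = (2.2000 × 40.304) / 900.665 = 88.669/900.665 = 0.0984.

9.84 wt%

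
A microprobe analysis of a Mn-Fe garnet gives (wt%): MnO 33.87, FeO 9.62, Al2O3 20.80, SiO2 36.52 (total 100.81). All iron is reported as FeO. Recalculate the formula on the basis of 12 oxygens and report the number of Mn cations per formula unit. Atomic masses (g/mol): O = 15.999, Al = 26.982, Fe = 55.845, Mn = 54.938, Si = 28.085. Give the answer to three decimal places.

2.349 Mn apfu

33.87 wt% MnO ÷ 70.937 g/mol = 0.47747 mol, giving 0.47747 Mn and 0.47747 O.
9.62 wt% FeO ÷ 71.844 g/mol = 0.13390 mol, giving 0.13390 Fe and 0.13390 O.
20.80 wt% Al2O3 ÷ 101.961 g/mol = 0.20400 mol, giving 0.40800 Al and 0.61200 O.
36.52 wt% SiO2 ÷ 60.083 g/mol = 0.60783 mol, giving 0.60783 Si and 1.21566 O.
Oxygen sums to 2.43903; scaling by 12/2.43903 = 4.91999 puts the formula on 12 O.
Mn: 0.47747 × 4.91999 = 2.349 atoms per formula unit.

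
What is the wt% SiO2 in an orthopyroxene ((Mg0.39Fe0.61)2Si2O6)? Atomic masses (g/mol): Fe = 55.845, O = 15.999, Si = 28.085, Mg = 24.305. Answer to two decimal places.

50.23 wt%

M((Mg0.39Fe0.61)2Si2O6) = 239.253 g/mol; M(SiO2) = 60.083 g/mol.
Moles SiO2 per formula unit = 2 Si ÷ 1 = 2.0000.
SiO2 fraction = (2.0000 × 60.083) / 239.253 = 120.166/239.253 = 0.5023.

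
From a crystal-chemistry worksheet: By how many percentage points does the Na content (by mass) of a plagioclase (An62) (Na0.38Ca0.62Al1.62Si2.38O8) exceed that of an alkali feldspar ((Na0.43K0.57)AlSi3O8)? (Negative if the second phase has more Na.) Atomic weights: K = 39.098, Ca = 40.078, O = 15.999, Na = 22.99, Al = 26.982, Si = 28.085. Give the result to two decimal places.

-0.43 percentage points

First mineral: 8.736 g Na in 272.130 g formula = 3.21 wt% Na.
Second mineral: 9.886 g Na in 271.401 g formula = 3.64 wt% Na.
3.21% − 3.64% gives a difference of -0.43 percentage points.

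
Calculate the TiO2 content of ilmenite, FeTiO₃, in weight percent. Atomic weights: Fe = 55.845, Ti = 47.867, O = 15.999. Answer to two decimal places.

M(FeTiO₃) = 151.709 g/mol; M(TiO2) = 79.865 g/mol.
Moles TiO2 per formula unit = 1 Ti ÷ 1 = 1.0000.
TiO2 fraction = (1.0000 × 79.865) / 151.709 = 79.865/151.709 = 0.5264.

52.64 wt%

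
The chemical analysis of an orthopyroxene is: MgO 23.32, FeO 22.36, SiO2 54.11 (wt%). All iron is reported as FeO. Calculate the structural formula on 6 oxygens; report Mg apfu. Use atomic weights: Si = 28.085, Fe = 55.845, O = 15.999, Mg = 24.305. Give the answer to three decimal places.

1.290 Mg apfu

MgO (M=40.304): mol = 0.57860; Mg = 0.57860, O = 0.57860.
FeO (M=71.844): mol = 0.31123; Fe = 0.31123, O = 0.31123.
SiO2 (M=60.083): mol = 0.90059; Si = 0.90059, O = 1.80118.
ΣO = 2.69101; factor = 6/ΣO = 2.22965.
Mg apfu = 0.57860 × 2.22965 = 1.290.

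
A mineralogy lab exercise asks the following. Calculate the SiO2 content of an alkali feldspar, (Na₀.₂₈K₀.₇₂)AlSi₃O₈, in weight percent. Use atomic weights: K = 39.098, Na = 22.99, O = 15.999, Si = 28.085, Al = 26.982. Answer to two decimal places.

Molar mass of (Na₀.₂₈K₀.₇₂)AlSi₃O₈ = 0.28·22.99 + 0.72·39.098 + 1·26.982 + 3·28.085 + 8·15.999 = 273.817 g/mol.
Each formula unit contains 3 Si, equivalent to 3/1 = 3.0000 mol SiO2.
M(SiO2) = 1×28.085 + 2×15.999 = 60.083 g/mol.
Mass of SiO2 per formula unit = 3.0000 × 60.083 = 180.249 g.
SiO2 wt% = 180.249 / 273.817 × 100 = 65.83%.

65.83 wt%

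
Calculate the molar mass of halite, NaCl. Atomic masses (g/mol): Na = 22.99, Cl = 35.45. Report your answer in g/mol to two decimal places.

58.44 g/mol

The formula mass is the sum 1(22.99) + 1(35.45).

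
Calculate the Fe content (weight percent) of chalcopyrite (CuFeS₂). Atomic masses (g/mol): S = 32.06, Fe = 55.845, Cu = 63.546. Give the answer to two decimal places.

30.43 weight percent

M(CuFeS₂) = 183.511 g/mol.
Fe contributes 1 × 55.845 = 55.845 g per mole.
55.845/183.511 = 0.3043 → 30.43%.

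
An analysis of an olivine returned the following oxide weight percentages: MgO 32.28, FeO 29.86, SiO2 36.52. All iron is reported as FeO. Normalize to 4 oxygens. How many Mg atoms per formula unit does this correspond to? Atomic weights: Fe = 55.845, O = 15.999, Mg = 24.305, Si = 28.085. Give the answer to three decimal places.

32.28 wt% MgO ÷ 40.304 g/mol = 0.80091 mol, giving 0.80091 Mg and 0.80091 O.
29.86 wt% FeO ÷ 71.844 g/mol = 0.41562 mol, giving 0.41562 Fe and 0.41562 O.
36.52 wt% SiO2 ÷ 60.083 g/mol = 0.60783 mol, giving 0.60783 Si and 1.21566 O.
Oxygen sums to 2.43219; scaling by 4/2.43219 = 1.64461 puts the formula on 4 O.
Mg: 0.80091 × 1.64461 = 1.317 atoms per formula unit.

1.317 Mg apfu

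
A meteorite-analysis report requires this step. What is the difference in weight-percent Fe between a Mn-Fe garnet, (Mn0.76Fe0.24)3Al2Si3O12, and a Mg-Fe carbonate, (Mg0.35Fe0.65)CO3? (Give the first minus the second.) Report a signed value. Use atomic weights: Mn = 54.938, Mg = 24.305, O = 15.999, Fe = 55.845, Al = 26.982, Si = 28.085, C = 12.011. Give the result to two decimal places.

-26.52 percentage points

First mineral: 40.208 g Fe in 495.674 g formula = 8.11 wt% Fe.
Second mineral: 36.299 g Fe in 104.814 g formula = 34.63 wt% Fe.
8.11% − 34.63% gives a difference of -26.52 percentage points.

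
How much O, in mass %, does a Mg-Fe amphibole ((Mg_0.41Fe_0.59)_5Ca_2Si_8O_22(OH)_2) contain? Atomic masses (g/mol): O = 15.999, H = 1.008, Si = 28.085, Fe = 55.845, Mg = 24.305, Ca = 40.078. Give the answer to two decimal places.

42.41 mass %

Formula mass = 2.05*24.305 + 2.95*55.845 + 2*40.078 + 8*28.085 + 24*15.999 + 2*1.008 = 905.396 g/mol, of which 383.976 g is O.
So O makes up 383.976/905.396 = 0.4241 of the mass, i.e. 42.41%.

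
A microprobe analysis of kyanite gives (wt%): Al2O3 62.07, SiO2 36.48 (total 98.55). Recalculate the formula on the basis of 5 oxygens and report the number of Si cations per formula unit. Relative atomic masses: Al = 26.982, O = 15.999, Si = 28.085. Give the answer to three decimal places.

0.998 Si apfu

Al2O3 (M=101.961): mol = 0.60876; Al = 1.21752, O = 1.82628.
SiO2 (M=60.083): mol = 0.60716; Si = 0.60716, O = 1.21432.
ΣO = 3.04060; factor = 5/ΣO = 1.64441.
Si apfu = 0.60716 × 1.64441 = 0.998.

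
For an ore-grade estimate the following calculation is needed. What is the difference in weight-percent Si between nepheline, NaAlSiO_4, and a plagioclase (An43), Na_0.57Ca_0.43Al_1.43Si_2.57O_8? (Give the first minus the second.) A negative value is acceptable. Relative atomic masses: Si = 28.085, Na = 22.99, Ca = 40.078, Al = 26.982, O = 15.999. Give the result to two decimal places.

-7.05 percentage points

Si in NaAlSiO_4: molar mass 142.053 g/mol; 1×28.085 = 28.085 g → 19.77 wt%.
Si in Na_0.57Ca_0.43Al_1.43Si_2.57O_8: molar mass 269.093 g/mol; 2.57×28.085 = 72.178 g → 26.82 wt%.
Difference = 19.77 − 26.82 = -7.05 percentage points.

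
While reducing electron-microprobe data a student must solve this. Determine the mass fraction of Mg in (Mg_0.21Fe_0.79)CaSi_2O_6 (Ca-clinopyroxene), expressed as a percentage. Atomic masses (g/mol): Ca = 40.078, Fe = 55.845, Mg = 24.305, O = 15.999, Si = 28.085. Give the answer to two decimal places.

2.11 weight percent

Molar mass of (Mg_0.21Fe_0.79)CaSi_2O_6: 0.21·24.305 + 0.79·55.845 + 1·40.078 + 2·28.085 + 6·15.999 = 241.464 g/mol.
Mass of Mg per formula unit: 0.21 × 24.305 = 5.104 g.
Weight fraction Mg = 5.104 / 241.464 = 0.0211.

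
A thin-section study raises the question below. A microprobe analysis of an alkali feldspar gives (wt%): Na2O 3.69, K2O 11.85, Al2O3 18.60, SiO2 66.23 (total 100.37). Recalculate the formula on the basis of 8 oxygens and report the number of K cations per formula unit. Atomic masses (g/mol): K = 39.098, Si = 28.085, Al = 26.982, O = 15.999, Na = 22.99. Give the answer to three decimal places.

Na2O: 3.69/61.979 = 0.05954 mol → 0.11908 mol Na, 0.05954 mol O.
K2O: 11.85/94.195 = 0.12580 mol → 0.25160 mol K, 0.12580 mol O.
Al2O3: 18.60/101.961 = 0.18242 mol → 0.36484 mol Al, 0.54726 mol O.
SiO2: 66.23/60.083 = 1.10231 mol → 1.10231 mol Si, 2.20462 mol O.
Total oxygen = 2.93722 mol. Normalization factor = 8/2.93722 = 2.72366.
K per 8 O = 0.25160 × 2.72366 = 0.685.

0.685 K apfu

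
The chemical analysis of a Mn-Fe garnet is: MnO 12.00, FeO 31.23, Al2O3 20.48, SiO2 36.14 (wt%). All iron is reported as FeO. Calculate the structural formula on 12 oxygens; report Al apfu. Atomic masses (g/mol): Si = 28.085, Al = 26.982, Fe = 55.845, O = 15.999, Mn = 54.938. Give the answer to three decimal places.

2.001 Al apfu

12.00 wt% MnO ÷ 70.937 g/mol = 0.16916 mol, giving 0.16916 Mn and 0.16916 O.
31.23 wt% FeO ÷ 71.844 g/mol = 0.43469 mol, giving 0.43469 Fe and 0.43469 O.
20.48 wt% Al2O3 ÷ 101.961 g/mol = 0.20086 mol, giving 0.40172 Al and 0.60258 O.
36.14 wt% SiO2 ÷ 60.083 g/mol = 0.60150 mol, giving 0.60150 Si and 1.20300 O.
Oxygen sums to 2.40943; scaling by 12/2.40943 = 4.98043 puts the formula on 12 O.
Al: 0.40172 × 4.98043 = 2.001 atoms per formula unit.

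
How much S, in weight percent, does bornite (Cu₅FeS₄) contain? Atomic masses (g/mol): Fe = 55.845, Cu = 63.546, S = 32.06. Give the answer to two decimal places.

Molar mass of Cu₅FeS₄: 5*63.546 + 1*55.845 + 4*32.06 = 501.815 g/mol.
Mass of S per formula unit: 4 × 32.06 = 128.240 g.
Weight fraction S = 128.240 / 501.815 = 0.2556.

25.56 weight percent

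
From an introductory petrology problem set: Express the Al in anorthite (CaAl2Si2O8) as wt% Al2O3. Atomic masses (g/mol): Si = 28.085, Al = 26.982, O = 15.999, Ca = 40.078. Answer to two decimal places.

36.65 wt%

Molar mass of CaAl2Si2O8 = 1×40.078 + 2×26.982 + 2×28.085 + 8×15.999 = 278.204 g/mol.
Each formula unit contains 2 Al, equivalent to 2/2 = 1.0000 mol Al2O3.
M(Al2O3) = 2×26.982 + 3×15.999 = 101.961 g/mol.
Mass of Al2O3 per formula unit = 1.0000 × 101.961 = 101.961 g.
Al2O3 wt% = 101.961 / 278.204 × 100 = 36.65%.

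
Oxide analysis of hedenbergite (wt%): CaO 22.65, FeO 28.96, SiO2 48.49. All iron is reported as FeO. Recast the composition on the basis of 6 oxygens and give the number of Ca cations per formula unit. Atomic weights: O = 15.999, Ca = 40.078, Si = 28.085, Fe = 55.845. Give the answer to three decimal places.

CaO (M=56.077): mol = 0.40391; Ca = 0.40391, O = 0.40391.
FeO (M=71.844): mol = 0.40310; Fe = 0.40310, O = 0.40310.
SiO2 (M=60.083): mol = 0.80705; Si = 0.80705, O = 1.61410.
ΣO = 2.42111; factor = 6/ΣO = 2.47820.
Ca apfu = 0.40391 × 2.47820 = 1.001.

1.001 Ca apfu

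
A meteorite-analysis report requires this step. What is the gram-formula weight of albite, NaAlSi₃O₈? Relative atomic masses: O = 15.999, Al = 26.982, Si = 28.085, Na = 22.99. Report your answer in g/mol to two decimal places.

262.22 g/mol

The formula mass is the sum 1·22.99 + 1·26.982 + 3·28.085 + 8·15.999.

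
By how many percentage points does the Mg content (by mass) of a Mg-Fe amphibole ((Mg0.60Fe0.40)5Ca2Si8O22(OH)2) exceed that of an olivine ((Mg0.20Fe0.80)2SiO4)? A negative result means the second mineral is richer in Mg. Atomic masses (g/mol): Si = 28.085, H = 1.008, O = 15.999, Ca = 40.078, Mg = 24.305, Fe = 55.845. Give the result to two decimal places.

First mineral: 72.915 g Mg in 875.433 g formula = 8.33 wt% Mg.
Second mineral: 9.722 g Mg in 191.155 g formula = 5.09 wt% Mg.
8.33% − 5.09% gives a difference of 3.24 percentage points.

3.24 percentage points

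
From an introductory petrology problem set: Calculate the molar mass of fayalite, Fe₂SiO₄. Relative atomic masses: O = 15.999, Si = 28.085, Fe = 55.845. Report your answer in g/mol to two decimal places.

Fe: 2 × 55.845 = 111.6900
Si: 1 × 28.085 = 28.0850
O: 4 × 15.999 = 63.9960
Summing the contributions gives the formula mass.

203.77 g/mol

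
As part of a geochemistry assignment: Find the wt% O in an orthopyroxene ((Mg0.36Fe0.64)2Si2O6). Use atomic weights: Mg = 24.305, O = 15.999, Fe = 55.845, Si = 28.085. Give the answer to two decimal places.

39.81 mass %

Formula mass = 0.72·24.305 + 1.28·55.845 + 2·28.085 + 6·15.999 = 241.145 g/mol, of which 95.994 g is O.
So O makes up 95.994/241.145 = 0.3981 of the mass, i.e. 39.81%.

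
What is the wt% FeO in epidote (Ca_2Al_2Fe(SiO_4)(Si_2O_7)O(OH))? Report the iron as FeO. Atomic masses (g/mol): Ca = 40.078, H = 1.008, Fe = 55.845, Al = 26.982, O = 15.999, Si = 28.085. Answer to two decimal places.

M(Ca_2Al_2Fe(SiO_4)(Si_2O_7)O(OH)) = 483.215 g/mol; M(FeO) = 71.844 g/mol.
Moles FeO per formula unit = 1 Fe ÷ 1 = 1.0000.
FeO fraction = (1.0000 × 71.844) / 483.215 = 71.844/483.215 = 0.1487.

14.87 wt%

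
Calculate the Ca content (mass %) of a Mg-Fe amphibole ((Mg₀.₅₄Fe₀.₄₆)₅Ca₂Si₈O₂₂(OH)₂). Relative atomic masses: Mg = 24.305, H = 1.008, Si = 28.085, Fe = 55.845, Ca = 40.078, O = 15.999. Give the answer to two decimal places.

Molar mass of (Mg₀.₅₄Fe₀.₄₆)₅Ca₂Si₈O₂₂(OH)₂: 2.70×24.305 + 2.30×55.845 + 2×40.078 + 8×28.085 + 24×15.999 + 2×1.008 = 884.895 g/mol.
Mass of Ca per formula unit: 2 × 40.078 = 80.156 g.
Weight fraction Ca = 80.156 / 884.895 = 0.0906.

9.06 mass %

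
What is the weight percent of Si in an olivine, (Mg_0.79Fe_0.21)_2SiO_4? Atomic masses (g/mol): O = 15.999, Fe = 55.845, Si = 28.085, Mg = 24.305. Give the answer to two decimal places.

Molar mass of (Mg_0.79Fe_0.21)_2SiO_4: 1.58·24.305 + 0.42·55.845 + 1·28.085 + 4·15.999 = 153.938 g/mol.
Mass of Si per formula unit: 1 × 28.085 = 28.085 g.
Weight fraction Si = 28.085 / 153.938 = 0.1824.

18.24 wt%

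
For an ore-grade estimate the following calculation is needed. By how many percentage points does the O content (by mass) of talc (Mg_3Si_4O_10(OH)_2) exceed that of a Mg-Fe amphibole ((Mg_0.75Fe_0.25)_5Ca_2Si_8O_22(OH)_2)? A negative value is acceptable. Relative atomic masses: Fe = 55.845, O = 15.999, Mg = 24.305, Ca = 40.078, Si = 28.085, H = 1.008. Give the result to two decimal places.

5.54 percentage points

M(Mg_3Si_4O_10(OH)_2) = 379.259 g/mol, so wt% O = 191.988/379.259 × 100 = 50.62%.
M((Mg_0.75Fe_0.25)_5Ca_2Si_8O_22(OH)_2) = 851.778 g/mol, so wt% O = 383.976/851.778 × 100 = 45.08%.
50.62 − 45.08 = 5.54 pp.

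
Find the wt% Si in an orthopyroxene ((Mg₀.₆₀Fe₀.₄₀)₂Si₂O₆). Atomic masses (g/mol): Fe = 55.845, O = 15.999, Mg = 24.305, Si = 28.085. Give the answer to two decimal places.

24.85 weight percent

M((Mg₀.₆₀Fe₀.₄₀)₂Si₂O₆) = 226.006 g/mol.
Si contributes 2 × 28.085 = 56.170 g per mole.
56.170/226.006 = 0.2485 → 24.85%.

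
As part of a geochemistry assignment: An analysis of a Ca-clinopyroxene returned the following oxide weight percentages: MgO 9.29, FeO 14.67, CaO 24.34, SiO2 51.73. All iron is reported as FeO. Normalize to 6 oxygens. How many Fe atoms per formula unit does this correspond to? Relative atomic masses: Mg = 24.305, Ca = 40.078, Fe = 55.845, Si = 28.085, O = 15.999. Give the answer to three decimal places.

9.29 wt% MgO ÷ 40.304 g/mol = 0.23050 mol, giving 0.23050 Mg and 0.23050 O.
14.67 wt% FeO ÷ 71.844 g/mol = 0.20419 mol, giving 0.20419 Fe and 0.20419 O.
24.34 wt% CaO ÷ 56.077 g/mol = 0.43405 mol, giving 0.43405 Ca and 0.43405 O.
51.73 wt% SiO2 ÷ 60.083 g/mol = 0.86098 mol, giving 0.86098 Si and 1.72196 O.
Oxygen sums to 2.59070; scaling by 6/2.59070 = 2.31598 puts the formula on 6 O.
Fe: 0.20419 × 2.31598 = 0.473 atoms per formula unit.

0.473 Fe apfu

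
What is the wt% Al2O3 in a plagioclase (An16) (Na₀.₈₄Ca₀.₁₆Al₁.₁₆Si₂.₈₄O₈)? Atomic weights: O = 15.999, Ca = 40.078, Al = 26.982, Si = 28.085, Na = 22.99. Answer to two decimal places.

M(Na₀.₈₄Ca₀.₁₆Al₁.₁₆Si₂.₈₄O₈) = 264.777 g/mol; M(Al2O3) = 101.961 g/mol.
Moles Al2O3 per formula unit = 1.16 Al ÷ 2 = 0.5800.
Al2O3 fraction = (0.5800 × 101.961) / 264.777 = 59.137/264.777 = 0.2233.

22.33 wt%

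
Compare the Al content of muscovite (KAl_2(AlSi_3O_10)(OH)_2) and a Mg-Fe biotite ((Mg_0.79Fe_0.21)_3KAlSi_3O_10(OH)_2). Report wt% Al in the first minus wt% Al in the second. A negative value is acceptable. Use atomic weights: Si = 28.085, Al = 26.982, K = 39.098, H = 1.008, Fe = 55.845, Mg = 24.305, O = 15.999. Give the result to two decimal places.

14.15 percentage points

M(KAl_2(AlSi_3O_10)(OH)_2) = 398.303 g/mol, so wt% Al = 80.946/398.303 × 100 = 20.32%.
M((Mg_0.79Fe_0.21)_3KAlSi_3O_10(OH)_2) = 437.124 g/mol, so wt% Al = 26.982/437.124 × 100 = 6.17%.
20.32 − 6.17 = 14.15 pp.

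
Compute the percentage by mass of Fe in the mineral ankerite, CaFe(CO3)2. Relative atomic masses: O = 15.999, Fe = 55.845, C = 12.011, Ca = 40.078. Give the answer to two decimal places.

M(CaFe(CO3)2) = 215.939 g/mol.
Fe contributes 1 × 55.845 = 55.845 g per mole.
55.845/215.939 = 0.2586 → 25.86%.

25.86 wt%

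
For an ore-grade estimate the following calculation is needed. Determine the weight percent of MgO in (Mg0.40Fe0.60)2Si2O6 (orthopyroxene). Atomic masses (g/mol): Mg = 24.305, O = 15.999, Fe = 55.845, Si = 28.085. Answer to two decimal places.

Formula mass = 238.622 g/mol.
0.80 Mg → 0.8000 mol MgO per formula unit; M(MgO) = 40.304, so MgO mass = 32.243 g.
32.243/238.622 × 100 = 13.51 wt%.

13.51 wt%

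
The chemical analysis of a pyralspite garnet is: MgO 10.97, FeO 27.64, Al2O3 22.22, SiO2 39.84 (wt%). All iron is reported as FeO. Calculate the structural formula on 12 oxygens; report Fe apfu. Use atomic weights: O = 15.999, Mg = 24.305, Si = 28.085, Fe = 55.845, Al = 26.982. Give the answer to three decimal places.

MgO: 10.97/40.304 = 0.27218 mol → 0.27218 mol Mg, 0.27218 mol O.
FeO: 27.64/71.844 = 0.38472 mol → 0.38472 mol Fe, 0.38472 mol O.
Al2O3: 22.22/101.961 = 0.21793 mol → 0.43586 mol Al, 0.65379 mol O.
SiO2: 39.84/60.083 = 0.66308 mol → 0.66308 mol Si, 1.32616 mol O.
Total oxygen = 2.63685 mol. Normalization factor = 12/2.63685 = 4.55088.
Fe per 12 O = 0.38472 × 4.55088 = 1.751.

1.751 Fe apfu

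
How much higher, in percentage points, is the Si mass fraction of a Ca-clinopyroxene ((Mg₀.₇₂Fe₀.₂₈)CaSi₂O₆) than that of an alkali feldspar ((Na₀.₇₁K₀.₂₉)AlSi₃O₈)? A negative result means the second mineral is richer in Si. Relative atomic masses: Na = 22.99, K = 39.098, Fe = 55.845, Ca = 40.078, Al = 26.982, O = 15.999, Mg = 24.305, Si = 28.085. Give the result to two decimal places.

-6.65 percentage points

Si in (Mg₀.₇₂Fe₀.₂₈)CaSi₂O₆: molar mass 225.378 g/mol; 2×28.085 = 56.170 g → 24.92 wt%.
Si in (Na₀.₇₁K₀.₂₉)AlSi₃O₈: molar mass 266.890 g/mol; 3×28.085 = 84.255 g → 31.57 wt%.
Difference = 24.92 − 31.57 = -6.65 percentage points.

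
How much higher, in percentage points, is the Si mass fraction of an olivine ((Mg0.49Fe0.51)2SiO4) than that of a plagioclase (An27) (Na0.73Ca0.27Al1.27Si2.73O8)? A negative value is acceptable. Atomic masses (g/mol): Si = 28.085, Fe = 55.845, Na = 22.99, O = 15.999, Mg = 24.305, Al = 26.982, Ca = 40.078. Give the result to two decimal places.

-12.52 percentage points

Si in (Mg0.49Fe0.51)2SiO4: molar mass 172.862 g/mol; 1×28.085 = 28.085 g → 16.25 wt%.
Si in Na0.73Ca0.27Al1.27Si2.73O8: molar mass 266.535 g/mol; 2.73×28.085 = 76.672 g → 28.77 wt%.
Difference = 16.25 − 28.77 = -12.52 percentage points.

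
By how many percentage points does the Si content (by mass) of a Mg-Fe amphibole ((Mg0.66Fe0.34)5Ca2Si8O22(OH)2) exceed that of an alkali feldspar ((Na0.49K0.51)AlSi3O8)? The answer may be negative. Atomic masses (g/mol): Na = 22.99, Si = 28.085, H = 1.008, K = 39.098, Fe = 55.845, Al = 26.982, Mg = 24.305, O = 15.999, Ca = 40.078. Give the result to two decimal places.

First mineral: 224.680 g Si in 865.971 g formula = 25.95 wt% Si.
Second mineral: 84.255 g Si in 270.434 g formula = 31.16 wt% Si.
25.95% − 31.16% gives a difference of -5.21 percentage points.

-5.21 percentage points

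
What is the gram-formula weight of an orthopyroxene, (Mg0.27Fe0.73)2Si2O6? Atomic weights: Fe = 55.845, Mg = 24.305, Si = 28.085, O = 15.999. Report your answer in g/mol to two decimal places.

246.82 g/mol

M = 0.54*24.305 + 1.46*55.845 + 2*28.085 + 6*15.999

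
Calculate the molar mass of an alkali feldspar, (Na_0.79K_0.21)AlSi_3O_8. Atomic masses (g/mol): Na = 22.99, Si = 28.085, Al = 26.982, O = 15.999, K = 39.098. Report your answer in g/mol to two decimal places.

265.60 g/mol

Na: 0.79 × 22.99 = 18.1621
K: 0.21 × 39.098 = 8.2106
Al: 1 × 26.982 = 26.9820
Si: 3 × 28.085 = 84.2550
O: 8 × 15.999 = 127.9920
Summing the contributions gives the formula mass.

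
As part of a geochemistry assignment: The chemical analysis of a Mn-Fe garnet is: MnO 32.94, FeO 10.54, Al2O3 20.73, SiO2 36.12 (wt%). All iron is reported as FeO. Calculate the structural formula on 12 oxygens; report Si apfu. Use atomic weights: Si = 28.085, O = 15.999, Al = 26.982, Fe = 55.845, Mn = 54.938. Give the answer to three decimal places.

2.977 Si apfu

MnO: 32.94/70.937 = 0.46436 mol → 0.46436 mol Mn, 0.46436 mol O.
FeO: 10.54/71.844 = 0.14671 mol → 0.14671 mol Fe, 0.14671 mol O.
Al2O3: 20.73/101.961 = 0.20331 mol → 0.40662 mol Al, 0.60993 mol O.
SiO2: 36.12/60.083 = 0.60117 mol → 0.60117 mol Si, 1.20234 mol O.
Total oxygen = 2.42334 mol. Normalization factor = 12/2.42334 = 4.95184.
Si per 12 O = 0.60117 × 4.95184 = 2.977.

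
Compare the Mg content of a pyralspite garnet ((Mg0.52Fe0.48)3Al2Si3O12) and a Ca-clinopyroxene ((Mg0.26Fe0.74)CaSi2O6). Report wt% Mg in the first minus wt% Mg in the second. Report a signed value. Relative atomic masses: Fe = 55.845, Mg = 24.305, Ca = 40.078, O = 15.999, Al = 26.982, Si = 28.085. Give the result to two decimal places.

First mineral: 37.916 g Mg in 448.540 g formula = 8.45 wt% Mg.
Second mineral: 6.319 g Mg in 239.887 g formula = 2.63 wt% Mg.
8.45% − 2.63% gives a difference of 5.82 percentage points.

5.82 percentage points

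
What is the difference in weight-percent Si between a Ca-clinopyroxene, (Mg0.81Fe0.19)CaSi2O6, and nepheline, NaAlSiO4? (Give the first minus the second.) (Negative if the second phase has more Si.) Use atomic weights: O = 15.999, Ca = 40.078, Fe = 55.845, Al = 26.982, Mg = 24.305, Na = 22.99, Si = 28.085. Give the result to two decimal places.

5.47 percentage points

M((Mg0.81Fe0.19)CaSi2O6) = 222.540 g/mol, so wt% Si = 56.170/222.540 × 100 = 25.24%.
M(NaAlSiO4) = 142.053 g/mol, so wt% Si = 28.085/142.053 × 100 = 19.77%.
25.24 − 19.77 = 5.47 pp.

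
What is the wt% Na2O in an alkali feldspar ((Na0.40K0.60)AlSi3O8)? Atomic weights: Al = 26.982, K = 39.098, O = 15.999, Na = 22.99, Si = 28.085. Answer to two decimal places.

M((Na0.40K0.60)AlSi3O8) = 271.884 g/mol; M(Na2O) = 61.979 g/mol.
Moles Na2O per formula unit = 0.40 Na ÷ 2 = 0.2000.
Na2O fraction = (0.2000 × 61.979) / 271.884 = 12.396/271.884 = 0.0456.

4.56 wt%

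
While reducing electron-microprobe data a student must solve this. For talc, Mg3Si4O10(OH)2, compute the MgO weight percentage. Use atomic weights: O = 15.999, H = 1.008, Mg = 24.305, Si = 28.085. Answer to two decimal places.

31.88 wt%

M(Mg3Si4O10(OH)2) = 379.259 g/mol; M(MgO) = 40.304 g/mol.
Moles MgO per formula unit = 3 Mg ÷ 1 = 3.0000.
MgO fraction = (3.0000 × 40.304) / 379.259 = 120.912/379.259 = 0.3188.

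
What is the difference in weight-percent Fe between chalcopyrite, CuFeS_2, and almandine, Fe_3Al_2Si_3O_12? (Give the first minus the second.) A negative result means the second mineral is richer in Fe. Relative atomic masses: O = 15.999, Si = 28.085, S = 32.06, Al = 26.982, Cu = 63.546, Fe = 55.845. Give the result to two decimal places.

-3.23 percentage points

Fe in CuFeS_2: molar mass 183.511 g/mol; 1×55.845 = 55.845 g → 30.43 wt%.
Fe in Fe_3Al_2Si_3O_12: molar mass 497.742 g/mol; 3×55.845 = 167.535 g → 33.66 wt%.
Difference = 30.43 − 33.66 = -3.23 percentage points.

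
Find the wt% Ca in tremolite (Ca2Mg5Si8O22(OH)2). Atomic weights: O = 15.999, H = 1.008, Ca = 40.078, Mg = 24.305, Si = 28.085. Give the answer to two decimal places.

9.87 wt%

M(Ca2Mg5Si8O22(OH)2) = 812.353 g/mol.
Ca contributes 2 × 40.078 = 80.156 g per mole.
80.156/812.353 = 0.0987 → 9.87%.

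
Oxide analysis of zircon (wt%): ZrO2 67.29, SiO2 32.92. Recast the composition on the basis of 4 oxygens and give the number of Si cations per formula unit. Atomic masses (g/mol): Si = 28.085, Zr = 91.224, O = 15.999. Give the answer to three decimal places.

1.002 Si apfu

ZrO2 (M=123.222): mol = 0.54609; Zr = 0.54609, O = 1.09218.
SiO2 (M=60.083): mol = 0.54791; Si = 0.54791, O = 1.09582.
ΣO = 2.18800; factor = 4/ΣO = 1.82815.
Si apfu = 0.54791 × 1.82815 = 1.002.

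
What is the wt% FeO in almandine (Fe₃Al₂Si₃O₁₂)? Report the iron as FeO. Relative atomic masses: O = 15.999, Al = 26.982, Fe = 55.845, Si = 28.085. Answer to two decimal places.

43.30 wt%

Molar mass of Fe₃Al₂Si₃O₁₂ = 3*55.845 + 2*26.982 + 3*28.085 + 12*15.999 = 497.742 g/mol.
Each formula unit contains 3 Fe, equivalent to 3/1 = 3.0000 mol FeO.
M(FeO) = 1×55.845 + 1×15.999 = 71.844 g/mol.
Mass of FeO per formula unit = 3.0000 × 71.844 = 215.532 g.
FeO wt% = 215.532 / 497.742 × 100 = 43.30%.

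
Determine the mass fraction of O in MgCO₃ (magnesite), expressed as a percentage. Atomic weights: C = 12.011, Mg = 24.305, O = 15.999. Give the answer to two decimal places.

Molar mass of MgCO₃: 1*24.305 + 1*12.011 + 3*15.999 = 84.313 g/mol.
Mass of O per formula unit: 3 × 15.999 = 47.997 g.
Weight fraction O = 47.997 / 84.313 = 0.5693.

56.93 weight percent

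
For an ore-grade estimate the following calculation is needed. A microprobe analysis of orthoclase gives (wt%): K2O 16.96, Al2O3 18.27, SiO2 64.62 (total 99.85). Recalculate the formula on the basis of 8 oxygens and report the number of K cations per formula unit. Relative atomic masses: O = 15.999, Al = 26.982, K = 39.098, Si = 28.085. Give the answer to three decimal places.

1.004 K apfu

K2O: 16.96/94.195 = 0.18005 mol → 0.36010 mol K, 0.18005 mol O.
Al2O3: 18.27/101.961 = 0.17919 mol → 0.35838 mol Al, 0.53757 mol O.
SiO2: 64.62/60.083 = 1.07551 mol → 1.07551 mol Si, 2.15102 mol O.
Total oxygen = 2.86864 mol. Normalization factor = 8/2.86864 = 2.78878.
K per 8 O = 0.36010 × 2.78878 = 1.004.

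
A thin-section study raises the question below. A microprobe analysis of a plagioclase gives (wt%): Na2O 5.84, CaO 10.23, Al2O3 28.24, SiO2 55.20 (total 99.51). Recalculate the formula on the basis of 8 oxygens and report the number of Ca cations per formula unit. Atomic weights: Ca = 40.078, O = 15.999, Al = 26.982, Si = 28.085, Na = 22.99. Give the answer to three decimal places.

0.496 Ca apfu

Na2O (M=61.979): mol = 0.09423; Na = 0.18846, O = 0.09423.
CaO (M=56.077): mol = 0.18243; Ca = 0.18243, O = 0.18243.
Al2O3 (M=101.961): mol = 0.27697; Al = 0.55394, O = 0.83091.
SiO2 (M=60.083): mol = 0.91873; Si = 0.91873, O = 1.83746.
ΣO = 2.94503; factor = 8/ΣO = 2.71644.
Ca apfu = 0.18243 × 2.71644 = 0.496.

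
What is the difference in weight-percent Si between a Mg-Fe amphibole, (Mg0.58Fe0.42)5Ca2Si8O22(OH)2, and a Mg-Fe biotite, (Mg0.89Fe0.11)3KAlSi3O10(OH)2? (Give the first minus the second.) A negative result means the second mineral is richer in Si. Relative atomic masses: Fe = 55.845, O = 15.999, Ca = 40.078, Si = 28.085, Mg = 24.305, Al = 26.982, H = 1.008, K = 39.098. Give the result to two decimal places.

M((Mg0.58Fe0.42)5Ca2Si8O22(OH)2) = 878.587 g/mol, so wt% Si = 224.680/878.587 × 100 = 25.57%.
M((Mg0.89Fe0.11)3KAlSi3O10(OH)2) = 427.662 g/mol, so wt% Si = 84.255/427.662 × 100 = 19.70%.
25.57 − 19.70 = 5.87 pp.

5.87 percentage points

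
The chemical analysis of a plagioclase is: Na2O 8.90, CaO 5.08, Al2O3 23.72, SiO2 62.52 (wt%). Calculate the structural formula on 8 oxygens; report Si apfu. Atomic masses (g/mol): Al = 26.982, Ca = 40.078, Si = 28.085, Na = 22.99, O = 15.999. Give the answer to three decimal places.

Na2O (M=61.979): mol = 0.14360; Na = 0.28720, O = 0.14360.
CaO (M=56.077): mol = 0.09059; Ca = 0.09059, O = 0.09059.
Al2O3 (M=101.961): mol = 0.23264; Al = 0.46528, O = 0.69792.
SiO2 (M=60.083): mol = 1.04056; Si = 1.04056, O = 2.08112.
ΣO = 3.01323; factor = 8/ΣO = 2.65496.
Si apfu = 1.04056 × 2.65496 = 2.763.

2.763 Si apfu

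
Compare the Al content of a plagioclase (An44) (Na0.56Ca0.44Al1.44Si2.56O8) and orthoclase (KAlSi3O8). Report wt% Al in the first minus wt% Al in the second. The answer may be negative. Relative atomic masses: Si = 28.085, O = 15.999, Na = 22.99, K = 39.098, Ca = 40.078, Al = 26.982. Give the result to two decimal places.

M(Na0.56Ca0.44Al1.44Si2.56O8) = 269.252 g/mol, so wt% Al = 38.854/269.252 × 100 = 14.43%.
M(KAlSi3O8) = 278.327 g/mol, so wt% Al = 26.982/278.327 × 100 = 9.69%.
14.43 − 9.69 = 4.74 pp.

4.74 percentage points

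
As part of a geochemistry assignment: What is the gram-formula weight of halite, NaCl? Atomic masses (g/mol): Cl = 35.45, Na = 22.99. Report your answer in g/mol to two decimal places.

M = 1·22.99 + 1·35.45

58.44 g/mol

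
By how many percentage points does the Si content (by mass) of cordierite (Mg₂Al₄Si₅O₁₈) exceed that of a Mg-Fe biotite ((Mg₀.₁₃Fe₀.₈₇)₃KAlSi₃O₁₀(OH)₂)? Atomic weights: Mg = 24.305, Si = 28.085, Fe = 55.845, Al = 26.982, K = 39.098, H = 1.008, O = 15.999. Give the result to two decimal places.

Si in Mg₂Al₄Si₅O₁₈: molar mass 584.945 g/mol; 5×28.085 = 140.425 g → 24.01 wt%.
Si in (Mg₀.₁₃Fe₀.₈₇)₃KAlSi₃O₁₀(OH)₂: molar mass 499.573 g/mol; 3×28.085 = 84.255 g → 16.87 wt%.
Difference = 24.01 − 16.87 = 7.14 percentage points.

7.14 percentage points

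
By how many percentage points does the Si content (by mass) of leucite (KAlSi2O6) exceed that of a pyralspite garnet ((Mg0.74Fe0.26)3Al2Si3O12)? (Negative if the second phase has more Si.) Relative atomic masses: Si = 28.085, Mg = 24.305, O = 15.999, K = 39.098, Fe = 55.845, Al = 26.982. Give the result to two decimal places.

6.04 percentage points

Si in KAlSi2O6: molar mass 218.244 g/mol; 2×28.085 = 56.170 g → 25.74 wt%.
Si in (Mg0.74Fe0.26)3Al2Si3O12: molar mass 427.723 g/mol; 3×28.085 = 84.255 g → 19.70 wt%.
Difference = 25.74 − 19.70 = 6.04 percentage points.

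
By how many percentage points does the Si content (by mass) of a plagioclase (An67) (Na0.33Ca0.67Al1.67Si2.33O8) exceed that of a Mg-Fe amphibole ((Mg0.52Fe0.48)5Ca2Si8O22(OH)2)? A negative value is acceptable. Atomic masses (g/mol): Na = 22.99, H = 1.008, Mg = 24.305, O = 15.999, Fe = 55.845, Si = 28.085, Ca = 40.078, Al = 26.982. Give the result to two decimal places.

-1.32 percentage points

M(Na0.33Ca0.67Al1.67Si2.33O8) = 272.929 g/mol, so wt% Si = 65.438/272.929 × 100 = 23.98%.
M((Mg0.52Fe0.48)5Ca2Si8O22(OH)2) = 888.049 g/mol, so wt% Si = 224.680/888.049 × 100 = 25.30%.
23.98 − 25.30 = -1.32 pp.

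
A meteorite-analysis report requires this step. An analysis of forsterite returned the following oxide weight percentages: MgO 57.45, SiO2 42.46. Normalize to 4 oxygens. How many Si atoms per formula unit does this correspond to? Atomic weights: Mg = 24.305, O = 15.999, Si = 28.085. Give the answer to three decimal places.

0.996 Si apfu

MgO (M=40.304): mol = 1.42542; Mg = 1.42542, O = 1.42542.
SiO2 (M=60.083): mol = 0.70669; Si = 0.70669, O = 1.41338.
ΣO = 2.83880; factor = 4/ΣO = 1.40905.
Si apfu = 0.70669 × 1.40905 = 0.996.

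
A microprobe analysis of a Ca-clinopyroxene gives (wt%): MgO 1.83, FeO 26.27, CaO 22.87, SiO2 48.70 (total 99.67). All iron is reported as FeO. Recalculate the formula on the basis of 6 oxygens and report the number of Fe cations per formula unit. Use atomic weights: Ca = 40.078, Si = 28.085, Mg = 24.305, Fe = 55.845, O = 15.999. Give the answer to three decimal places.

1.83 wt% MgO ÷ 40.304 g/mol = 0.04540 mol, giving 0.04540 Mg and 0.04540 O.
26.27 wt% FeO ÷ 71.844 g/mol = 0.36565 mol, giving 0.36565 Fe and 0.36565 O.
22.87 wt% CaO ÷ 56.077 g/mol = 0.40783 mol, giving 0.40783 Ca and 0.40783 O.
48.70 wt% SiO2 ÷ 60.083 g/mol = 0.81055 mol, giving 0.81055 Si and 1.62110 O.
Oxygen sums to 2.43998; scaling by 6/2.43998 = 2.45904 puts the formula on 6 O.
Fe: 0.36565 × 2.45904 = 0.899 atoms per formula unit.

0.899 Fe apfu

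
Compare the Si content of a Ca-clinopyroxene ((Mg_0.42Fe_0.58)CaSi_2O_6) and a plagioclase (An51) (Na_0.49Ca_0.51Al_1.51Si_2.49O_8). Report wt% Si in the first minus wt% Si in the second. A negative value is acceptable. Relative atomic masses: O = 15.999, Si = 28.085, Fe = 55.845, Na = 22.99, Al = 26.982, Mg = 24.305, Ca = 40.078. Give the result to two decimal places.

-1.95 percentage points

Si in (Mg_0.42Fe_0.58)CaSi_2O_6: molar mass 234.840 g/mol; 2×28.085 = 56.170 g → 23.92 wt%.
Si in Na_0.49Ca_0.51Al_1.51Si_2.49O_8: molar mass 270.371 g/mol; 2.49×28.085 = 69.932 g → 25.87 wt%.
Difference = 23.92 − 25.87 = -1.95 percentage points.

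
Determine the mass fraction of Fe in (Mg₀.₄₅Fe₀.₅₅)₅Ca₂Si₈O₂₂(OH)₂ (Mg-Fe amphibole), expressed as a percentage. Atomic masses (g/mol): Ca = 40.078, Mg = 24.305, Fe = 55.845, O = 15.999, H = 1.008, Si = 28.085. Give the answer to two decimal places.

17.08 wt%

Formula mass = 2.25*24.305 + 2.75*55.845 + 2*40.078 + 8*28.085 + 24*15.999 + 2*1.008 = 899.088 g/mol, of which 153.574 g is Fe.
So Fe makes up 153.574/899.088 = 0.1708 of the mass, i.e. 17.08%.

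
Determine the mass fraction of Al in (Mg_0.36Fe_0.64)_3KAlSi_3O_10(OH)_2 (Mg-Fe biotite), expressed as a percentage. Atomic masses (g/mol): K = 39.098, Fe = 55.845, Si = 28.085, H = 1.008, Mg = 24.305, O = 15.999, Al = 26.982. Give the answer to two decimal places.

5.65 weight percent

Formula mass = 1.08*24.305 + 1.92*55.845 + 1*39.098 + 1*26.982 + 3*28.085 + 12*15.999 + 2*1.008 = 477.811 g/mol, of which 26.982 g is Al.
So Al makes up 26.982/477.811 = 0.0565 of the mass, i.e. 5.65%.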